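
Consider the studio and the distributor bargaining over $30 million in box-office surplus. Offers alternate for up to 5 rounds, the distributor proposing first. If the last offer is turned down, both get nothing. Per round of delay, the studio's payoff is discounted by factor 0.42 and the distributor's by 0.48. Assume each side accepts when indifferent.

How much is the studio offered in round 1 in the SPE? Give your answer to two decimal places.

Round 5 (the distributor proposes): rejection yields 0 for the studio; the distributor offers 0 and keeps 30.
Round 4 (the studio proposes): the distributor can get 30 next round, worth 0.48 × 30 = 14.4 now, so the studio offers 14.4, keeping 15.6.
Round 3 (the distributor proposes): the studio can get 15.6 next round, worth 0.42 × 15.6 = 6.552 now, so the distributor offers 6.552, keeping 23.448.
Round 2 (the studio proposes): the distributor can get 23.448 next round, worth 0.48 × 23.448 = 11.25504 now. The studio offers 11.25504 and keeps 30 − 11.25504 = 18.74496.
Round 1 (the distributor proposes): the studio can get 18.74496 next round, worth 0.42 × 18.74496 = 7.8728832 now, so the distributor offers 7.8728832, keeping 22.1271168.

7.87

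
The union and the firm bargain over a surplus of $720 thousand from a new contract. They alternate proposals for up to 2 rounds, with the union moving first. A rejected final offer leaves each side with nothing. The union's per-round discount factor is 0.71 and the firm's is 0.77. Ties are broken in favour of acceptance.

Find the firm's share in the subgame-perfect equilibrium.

By backward induction:
Round 2 (the firm proposes): rejection yields 0 for the union; the firm offers 0 and keeps 720.
Round 1 (the union proposes): the firm can get 720 next round, worth 0.77 × 720 = 554.4 now; the union offers that and keeps 165.6.

554.4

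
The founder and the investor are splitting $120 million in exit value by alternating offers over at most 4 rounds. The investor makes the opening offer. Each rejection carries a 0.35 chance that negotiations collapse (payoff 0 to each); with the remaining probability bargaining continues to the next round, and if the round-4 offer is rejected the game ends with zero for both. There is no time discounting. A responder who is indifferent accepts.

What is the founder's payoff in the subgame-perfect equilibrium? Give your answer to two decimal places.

60.26

Round 4 (the founder proposes): rejection yields 0 for the investor; the founder offers 0 and keeps 120.
Round 3 (the investor proposes): rejecting gives the founder an expected 0.65 × 120 = 78, so the investor offers 78, keeping 42.
Round 2 (the founder proposes): rejecting gives the investor an expected 0.65 × 42 = 27.3. The founder offers 27.3 and keeps 120 − 27.3 = 92.7.
Round 1 (the investor proposes): rejecting gives the founder an expected 0.65 × 92.7 = 60.255, so the investor offers 60.255, keeping 59.745.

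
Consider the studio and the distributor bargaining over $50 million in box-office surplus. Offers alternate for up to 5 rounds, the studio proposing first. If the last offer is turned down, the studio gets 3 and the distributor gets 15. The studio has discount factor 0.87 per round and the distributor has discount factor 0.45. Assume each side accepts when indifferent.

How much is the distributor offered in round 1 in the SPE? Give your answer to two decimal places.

6.37

By backward induction:
Round 5 (the studio proposes): the distributor gets 15 if talks fail, so the studio offers 15 and keeps 35.
Round 4 (the distributor proposes): the studio can get 35 next round, worth 0.87 × 35 = 30.45 now, so the distributor offers 30.45, keeping 19.55.
Round 3 (the studio proposes): the distributor can get 19.55 next round, worth 0.45 × 19.55 = 8.7975 now. The studio offers 8.7975 and keeps 50 − 8.7975 = 41.2025.
Round 2 (the distributor proposes): the studio can get 41.2025 next round, worth 0.87 × 41.2025 = 35.846175 now. The distributor offers 35.846175 and keeps 50 − 35.846175 = 14.153825.
Round 1 (the studio proposes): the distributor can get 14.153825 next round, worth 0.45 × 14.153825 = 6.36922125 now, so the studio offers 6.36922125, keeping 43.63077875.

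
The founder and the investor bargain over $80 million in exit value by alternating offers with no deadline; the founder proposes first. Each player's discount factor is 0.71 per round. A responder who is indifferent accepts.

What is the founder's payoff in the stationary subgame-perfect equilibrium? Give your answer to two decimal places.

46.78

Let x be the founder's share when the founder proposes and y be the investor's share when the investor proposes.
The investor accepts iff offered ≥ 0.71·y, so x = 80 − 0.71y. Symmetrically y = 80 − 0.71x.
Substituting: x = 80 − 0.71(80 − 0.71x), giving x(1 − 0.71·0.71) = 80(1 − 0.71).
So x = 80 × 0.29 / 0.4959 ≈ 46.7836, and the investor receives 80 − x ≈ 33.2164.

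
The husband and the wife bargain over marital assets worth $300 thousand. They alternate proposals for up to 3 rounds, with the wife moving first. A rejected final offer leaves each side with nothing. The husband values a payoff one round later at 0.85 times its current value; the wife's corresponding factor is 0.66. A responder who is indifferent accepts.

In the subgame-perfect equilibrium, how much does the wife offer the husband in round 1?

Round 3 (the wife proposes): the husband will accept anything ≥ 0, so the wife offers 0 and keeps 300.
Round 2 (the husband proposes): the wife can get 300 next round, worth 0.66 × 300 = 198 now; the husband offers that and keeps 102.
Round 1 (the wife proposes): the husband can get 102 next round, worth 0.85 × 102 = 86.7 now. The wife offers 86.7 and keeps 300 − 86.7 = 213.3.

86.7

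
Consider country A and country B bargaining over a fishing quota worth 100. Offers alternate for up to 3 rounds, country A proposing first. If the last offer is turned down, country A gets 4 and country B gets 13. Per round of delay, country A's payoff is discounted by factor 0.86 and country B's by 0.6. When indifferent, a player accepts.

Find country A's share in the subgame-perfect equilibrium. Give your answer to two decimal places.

Solve by backward induction from round 3.
Round 3 (country A proposes): country B gets 13 if talks fail, so country A offers 13 and keeps 87.
Round 2 (country B proposes): country A can get 87 next round, worth 0.86 × 87 = 74.82 now; country B offers that and keeps 25.18.
Round 1 (country A proposes): country B can get 25.18 next round, worth 0.6 × 25.18 = 15.108 now. Country A offers 15.108 and keeps 100 − 15.108 = 84.892.

84.89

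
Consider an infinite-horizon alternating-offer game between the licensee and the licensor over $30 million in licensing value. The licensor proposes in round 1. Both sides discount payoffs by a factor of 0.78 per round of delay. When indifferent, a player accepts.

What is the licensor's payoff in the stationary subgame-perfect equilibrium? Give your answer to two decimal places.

Let x be the licensor's share when the licensor proposes and y be the licensee's share when the licensee proposes.
The licensee accepts iff offered ≥ 0.78·y, so x = 30 − 0.78y. Symmetrically y = 30 − 0.78x.
Substituting: x = 30 − 0.78(30 − 0.78x), giving x(1 − 0.78·0.78) = 30(1 − 0.78).
So x = 30 × 0.22 / 0.3916 ≈ 16.8539, and the licensee receives 30 − x ≈ 13.1461.

16.85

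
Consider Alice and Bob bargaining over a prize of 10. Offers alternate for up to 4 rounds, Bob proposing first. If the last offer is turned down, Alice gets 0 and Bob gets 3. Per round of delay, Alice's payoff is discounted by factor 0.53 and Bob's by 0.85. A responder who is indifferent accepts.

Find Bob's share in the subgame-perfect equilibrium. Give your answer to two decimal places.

Solve by backward induction from round 4.
Round 4 (Alice proposes): Bob gets 3 if talks fail, so Alice offers 3 and keeps 7.
Round 3 (Bob proposes): Alice can get 7 next round, worth 0.53 × 7 = 3.71 now; Bob offers that and keeps 6.29.
Round 2 (Alice proposes): Bob can get 6.29 next round, worth 0.85 × 6.29 = 5.3465 now, so Alice offers 5.3465, keeping 4.6535.
Round 1 (Bob proposes): Alice can get 4.6535 next round, worth 0.53 × 4.6535 = 2.466355 now, so Bob offers 2.466355, keeping 7.533645.

7.53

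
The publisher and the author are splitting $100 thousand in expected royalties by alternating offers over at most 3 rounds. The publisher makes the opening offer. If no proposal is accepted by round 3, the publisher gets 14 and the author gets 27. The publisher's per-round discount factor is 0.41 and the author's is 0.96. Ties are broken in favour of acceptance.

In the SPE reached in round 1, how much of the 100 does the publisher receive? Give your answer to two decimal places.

Round 3 (the publisher proposes): the author gets 27 if talks fail, so the publisher offers 27 and keeps 73.
Round 2 (the author proposes): the publisher can get 73 next round, worth 0.41 × 73 = 29.93 now; the author offers that and keeps 70.07.
Round 1 (the publisher proposes): the author can get 70.07 next round, worth 0.96 × 70.07 = 67.2672 now. The publisher offers 67.2672 and keeps 100 − 67.2672 = 32.7328.

32.73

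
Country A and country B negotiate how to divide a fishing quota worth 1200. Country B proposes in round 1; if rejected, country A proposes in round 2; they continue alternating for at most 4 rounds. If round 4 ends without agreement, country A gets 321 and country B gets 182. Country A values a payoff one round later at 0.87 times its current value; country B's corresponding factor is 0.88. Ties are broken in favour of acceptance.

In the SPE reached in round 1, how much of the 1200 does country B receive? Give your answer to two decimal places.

Round 4 (country A proposes): country B gets 182 if talks fail, so country A offers 182 and keeps 1018.
Round 3 (country B proposes): country A can get 1018 next round, worth 0.87 × 1018 = 885.66 now, so country B offers 885.66, keeping 314.34.
Round 2 (country A proposes): country B can get 314.34 next round, worth 0.88 × 314.34 = 276.6192 now, so country A offers 276.6192, keeping 923.3808.
Round 1 (country B proposes): country A can get 923.3808 next round, worth 0.87 × 923.3808 = 803.341296 now; country B offers that and keeps 396.658704.

396.66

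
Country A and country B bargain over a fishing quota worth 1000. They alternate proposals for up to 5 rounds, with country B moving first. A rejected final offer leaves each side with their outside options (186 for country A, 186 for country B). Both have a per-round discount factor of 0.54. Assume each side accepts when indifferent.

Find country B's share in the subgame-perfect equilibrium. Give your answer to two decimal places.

Work backward from the last round.
Round 5 (country B proposes): country A gets 186 if talks fail, so country B offers 186 and keeps 814.
Round 4 (country A proposes): country B can get 814 next round, worth 0.54 × 814 = 439.56 now; country A offers that and keeps 560.44.
Round 3 (country B proposes): country A can get 560.44 next round, worth 0.54 × 560.44 = 302.6376 now. Country B offers 302.6376 and keeps 1000 − 302.6376 = 697.3624.
Round 2 (country A proposes): country B can get 697.3624 next round, worth 0.54 × 697.3624 = 376.575696 now, so country A offers 376.575696, keeping 623.424304.
Round 1 (country B proposes): country A can get 623.424304 next round, worth 0.54 × 623.424304 = 336.64912416 now. Country B offers 336.64912416 and keeps 1000 − 336.64912416 = 663.35087584.

663.35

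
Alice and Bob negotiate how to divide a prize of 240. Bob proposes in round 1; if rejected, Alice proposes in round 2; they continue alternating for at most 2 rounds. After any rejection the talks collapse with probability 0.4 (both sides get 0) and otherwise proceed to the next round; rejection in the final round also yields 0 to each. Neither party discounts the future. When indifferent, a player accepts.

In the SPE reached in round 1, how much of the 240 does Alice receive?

144

Round 2 (Alice proposes): Bob will accept anything ≥ 0, so Alice offers 0 and keeps 240.
Round 1 (Bob proposes): rejecting gives Alice an expected 0.6 × 240 = 144, so Bob offers 144, keeping 96.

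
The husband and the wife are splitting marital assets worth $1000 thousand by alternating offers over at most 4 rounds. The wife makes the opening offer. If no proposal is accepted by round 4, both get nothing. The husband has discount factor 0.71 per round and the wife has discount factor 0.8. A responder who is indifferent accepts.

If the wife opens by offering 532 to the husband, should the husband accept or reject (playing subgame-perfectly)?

Reject

Round 4 (the husband proposes): the wife will accept anything ≥ 0, so the husband offers 0 and keeps 1000.
Round 3 (the wife proposes): the husband can get 1000 next round, worth 0.71 × 1000 = 710 now. The wife offers 710 and keeps 1000 − 710 = 290.
Round 2 (the husband proposes): the wife can get 290 next round, worth 0.8 × 290 = 232 now; the husband offers that and keeps 768.
So by rejecting in round 1, the husband gets 768 next round, worth 0.71 × 768 = 545.28 now.
Offer 532 < 545.28, so the husband rejects.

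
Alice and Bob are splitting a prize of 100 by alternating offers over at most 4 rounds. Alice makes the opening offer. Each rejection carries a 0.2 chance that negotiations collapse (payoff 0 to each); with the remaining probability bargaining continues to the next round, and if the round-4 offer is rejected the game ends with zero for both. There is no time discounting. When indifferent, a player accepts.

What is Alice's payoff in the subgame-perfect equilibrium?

Round 4 (Bob proposes): Alice will accept anything ≥ 0, so Bob offers 0 and keeps 100.
Round 3 (Alice proposes): rejecting gives Bob an expected 0.8 × 100 = 80. Alice offers 80 and keeps 100 − 80 = 20.
Round 2 (Bob proposes): rejecting gives Alice an expected 0.8 × 20 = 16; Bob offers that and keeps 84.
Round 1 (Alice proposes): rejecting gives Bob an expected 0.8 × 84 = 67.2; Alice offers that and keeps 32.8.

32.8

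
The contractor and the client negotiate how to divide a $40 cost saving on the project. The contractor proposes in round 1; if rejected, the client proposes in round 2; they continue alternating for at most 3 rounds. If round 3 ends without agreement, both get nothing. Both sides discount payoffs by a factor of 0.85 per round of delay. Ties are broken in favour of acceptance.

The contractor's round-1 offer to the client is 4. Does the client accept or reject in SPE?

Round 3 (the contractor proposes): the client will accept anything ≥ 0, so the contractor offers 0 and keeps 40.
Round 2 (the client proposes): the contractor can get 40 next round, worth 0.85 × 40 = 34 now; the client offers that and keeps 6.
So by rejecting in round 1, the client gets 6 next round, worth 0.85 × 6 = 5.1 now.
Offer 4 < 5.1, so the client rejects.

Reject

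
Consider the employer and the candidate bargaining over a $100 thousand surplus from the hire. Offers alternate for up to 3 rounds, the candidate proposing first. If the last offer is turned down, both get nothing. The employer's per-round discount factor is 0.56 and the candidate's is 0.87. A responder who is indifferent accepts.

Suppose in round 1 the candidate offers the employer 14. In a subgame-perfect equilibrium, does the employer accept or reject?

Work out the employer's continuation value if the offer is rejected.
Round 3 (the candidate proposes): rejection yields 0 for the employer; the candidate offers 0 and keeps 100.
Round 2 (the employer proposes): the candidate can get 100 next round, worth 0.87 × 100 = 87 now. The employer offers 87 and keeps 100 − 87 = 13.
So by rejecting in round 1, the employer gets 13 next round, worth 0.56 × 13 = 7.28 now.
Offer 14 ≥ 7.28, so the employer accepts.

Accept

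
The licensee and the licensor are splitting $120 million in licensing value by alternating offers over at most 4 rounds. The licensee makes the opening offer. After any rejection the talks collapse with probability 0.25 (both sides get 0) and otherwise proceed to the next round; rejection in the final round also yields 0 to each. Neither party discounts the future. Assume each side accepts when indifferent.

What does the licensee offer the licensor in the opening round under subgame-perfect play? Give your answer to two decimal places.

Round 4 (the licensor proposes): rejection yields 0 for the licensee; the licensor offers 0 and keeps 120.
Round 3 (the licensee proposes): rejecting gives the licensor an expected 0.75 × 120 = 90. The licensee offers 90 and keeps 120 − 90 = 30.
Round 2 (the licensor proposes): rejecting gives the licensee an expected 0.75 × 30 = 22.5; the licensor offers that and keeps 97.5.
Round 1 (the licensee proposes): rejecting gives the licensor an expected 0.75 × 97.5 = 73.125. The licensee offers 73.125 and keeps 120 − 73.125 = 46.875.

73.13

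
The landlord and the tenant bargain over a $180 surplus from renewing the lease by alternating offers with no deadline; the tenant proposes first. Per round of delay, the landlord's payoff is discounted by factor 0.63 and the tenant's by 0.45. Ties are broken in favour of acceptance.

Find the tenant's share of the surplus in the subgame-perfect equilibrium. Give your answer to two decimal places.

Let x be the tenant's share when the tenant proposes and y be the landlord's share when the landlord proposes.
The landlord accepts iff offered ≥ 0.63·y, so x = 180 − 0.63y. Symmetrically y = 180 − 0.45x.
Substituting: x = 180 − 0.63(180 − 0.45x), giving x(1 − 0.45·0.63) = 180(1 − 0.63).
So x = 180 × 0.37 / 0.7165 ≈ 92.9518, and the landlord receives 180 − x ≈ 87.0482.

92.95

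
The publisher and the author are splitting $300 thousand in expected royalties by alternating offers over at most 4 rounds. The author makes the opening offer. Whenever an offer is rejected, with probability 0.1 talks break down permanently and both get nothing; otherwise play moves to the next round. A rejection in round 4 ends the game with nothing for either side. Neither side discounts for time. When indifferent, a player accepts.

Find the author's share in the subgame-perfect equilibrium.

54.3

Round 4 (the publisher proposes): rejection yields 0 for the author; the publisher offers 0 and keeps 300.
Round 3 (the author proposes): rejecting gives the publisher an expected 0.9 × 300 = 270. The author offers 270 and keeps 300 − 270 = 30.
Round 2 (the publisher proposes): rejecting gives the author an expected 0.9 × 30 = 27. The publisher offers 27 and keeps 300 − 27 = 273.
Round 1 (the author proposes): rejecting gives the publisher an expected 0.9 × 273 = 245.7. The author offers 245.7 and keeps 300 − 245.7 = 54.3.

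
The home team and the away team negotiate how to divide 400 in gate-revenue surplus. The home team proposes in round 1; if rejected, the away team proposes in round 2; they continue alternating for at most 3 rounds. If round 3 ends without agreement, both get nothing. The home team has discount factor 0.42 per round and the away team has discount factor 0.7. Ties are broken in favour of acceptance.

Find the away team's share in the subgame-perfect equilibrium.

162.4

Round 3 (the home team proposes): rejection yields 0 for the away team; the home team offers 0 and keeps 400.
Round 2 (the away team proposes): the home team can get 400 next round, worth 0.42 × 400 = 168 now; the away team offers that and keeps 232.
Round 1 (the home team proposes): the away team can get 232 next round, worth 0.7 × 232 = 162.4 now. The home team offers 162.4 and keeps 400 − 162.4 = 237.6.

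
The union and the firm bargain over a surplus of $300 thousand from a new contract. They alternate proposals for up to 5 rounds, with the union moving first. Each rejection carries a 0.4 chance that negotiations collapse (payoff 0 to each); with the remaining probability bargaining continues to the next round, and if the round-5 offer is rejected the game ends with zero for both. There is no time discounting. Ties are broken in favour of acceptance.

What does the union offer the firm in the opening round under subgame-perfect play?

By backward induction:
Round 5 (the union proposes): the firm will accept anything ≥ 0, so the union offers 0 and keeps 300.
Round 4 (the firm proposes): rejecting gives the union an expected 0.6 × 300 = 180; the firm offers that and keeps 120.
Round 3 (the union proposes): rejecting gives the firm an expected 0.6 × 120 = 72, so the union offers 72, keeping 228.
Round 2 (the firm proposes): rejecting gives the union an expected 0.6 × 228 = 136.8. The firm offers 136.8 and keeps 300 − 136.8 = 163.2.
Round 1 (the union proposes): rejecting gives the firm an expected 0.6 × 163.2 = 97.92. The union offers 97.92 and keeps 300 − 97.92 = 202.08.

97.92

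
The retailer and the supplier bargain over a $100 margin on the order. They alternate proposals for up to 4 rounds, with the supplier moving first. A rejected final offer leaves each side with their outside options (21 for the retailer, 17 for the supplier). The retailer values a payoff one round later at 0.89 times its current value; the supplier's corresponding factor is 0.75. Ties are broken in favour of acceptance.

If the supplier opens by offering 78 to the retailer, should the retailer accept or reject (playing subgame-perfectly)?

Work out the retailer's continuation value if the offer is rejected.
Round 4 (the retailer proposes): the supplier gets 17 if talks fail, so the retailer offers 17 and keeps 83.
Round 3 (the supplier proposes): the retailer can get 83 next round, worth 0.89 × 83 = 73.87 now, so the supplier offers 73.87, keeping 26.13.
Round 2 (the retailer proposes): the supplier can get 26.13 next round, worth 0.75 × 26.13 = 19.5975 now. The retailer offers 19.5975 and keeps 100 − 19.5975 = 80.4025.
So by rejecting in round 1, the retailer gets 80.4025 next round, worth 0.89 × 80.4025 = 71.558225 now.
Offer 78 ≥ 71.558225, so the retailer accepts.

Accept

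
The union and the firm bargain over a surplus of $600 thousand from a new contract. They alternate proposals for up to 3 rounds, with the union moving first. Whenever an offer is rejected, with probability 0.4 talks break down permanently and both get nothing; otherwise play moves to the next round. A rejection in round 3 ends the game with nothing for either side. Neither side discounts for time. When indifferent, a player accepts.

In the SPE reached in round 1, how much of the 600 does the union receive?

456

By backward induction:
Round 3 (the union proposes): the firm will accept anything ≥ 0, so the union offers 0 and keeps 600.
Round 2 (the firm proposes): rejecting gives the union an expected 0.6 × 600 = 360, so the firm offers 360, keeping 240.
Round 1 (the union proposes): rejecting gives the firm an expected 0.6 × 240 = 144. The union offers 144 and keeps 600 − 144 = 456.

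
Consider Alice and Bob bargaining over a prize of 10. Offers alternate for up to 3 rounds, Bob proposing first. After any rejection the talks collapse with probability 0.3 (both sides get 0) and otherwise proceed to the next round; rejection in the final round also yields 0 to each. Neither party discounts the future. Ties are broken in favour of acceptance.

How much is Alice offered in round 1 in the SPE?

2.1

Round 3 (Bob proposes): Alice will accept anything ≥ 0, so Bob offers 0 and keeps 10.
Round 2 (Alice proposes): rejecting gives Bob an expected 0.7 × 10 = 7; Alice offers that and keeps 3.
Round 1 (Bob proposes): rejecting gives Alice an expected 0.7 × 3 = 2.1, so Bob offers 2.1, keeping 7.9.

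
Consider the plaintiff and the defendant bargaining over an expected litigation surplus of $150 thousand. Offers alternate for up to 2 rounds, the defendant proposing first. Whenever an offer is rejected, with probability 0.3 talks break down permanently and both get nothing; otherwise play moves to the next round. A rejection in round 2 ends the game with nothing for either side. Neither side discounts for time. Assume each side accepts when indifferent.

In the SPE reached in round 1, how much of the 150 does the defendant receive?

45

By backward induction:
Round 2 (the plaintiff proposes): rejection yields 0 for the defendant; the plaintiff offers 0 and keeps 150.
Round 1 (the defendant proposes): rejecting gives the plaintiff an expected 0.7 × 150 = 105. The defendant offers 105 and keeps 150 − 105 = 45.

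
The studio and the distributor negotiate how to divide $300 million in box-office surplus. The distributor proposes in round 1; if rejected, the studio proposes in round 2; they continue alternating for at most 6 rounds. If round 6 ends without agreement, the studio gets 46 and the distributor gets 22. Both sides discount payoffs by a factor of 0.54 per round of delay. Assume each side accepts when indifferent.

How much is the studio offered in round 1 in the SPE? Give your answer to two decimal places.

109.01

Round 6 (the studio proposes): the distributor gets 22 if talks fail, so the studio offers 22 and keeps 278.
Round 5 (the distributor proposes): the studio can get 278 next round, worth 0.54 × 278 = 150.12 now, so the distributor offers 150.12, keeping 149.88.
Round 4 (the studio proposes): the distributor can get 149.88 next round, worth 0.54 × 149.88 = 80.9352 now. The studio offers 80.9352 and keeps 300 − 80.9352 = 219.0648.
Round 3 (the distributor proposes): the studio can get 219.0648 next round, worth 0.54 × 219.0648 = 118.294992 now, so the distributor offers 118.294992, keeping 181.705008.
Round 2 (the studio proposes): the distributor can get 181.705008 next round, worth 0.54 × 181.705008 = 98.12070432 now, so the studio offers 98.12070432, keeping 201.87929568.
Round 1 (the distributor proposes): the studio can get 201.87929568 next round, worth 0.54 × 201.87929568 = 109.0148196672 now. The distributor offers 109.0148196672 and keeps 300 − 109.0148196672 = 190.9851803328.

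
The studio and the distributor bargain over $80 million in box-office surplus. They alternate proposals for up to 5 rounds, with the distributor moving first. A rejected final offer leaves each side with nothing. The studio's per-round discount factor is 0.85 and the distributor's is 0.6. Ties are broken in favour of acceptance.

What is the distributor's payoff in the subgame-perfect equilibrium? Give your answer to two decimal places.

Round 5 (the distributor proposes): the studio will accept anything ≥ 0, so the distributor offers 0 and keeps 80.
Round 4 (the studio proposes): the distributor can get 80 next round, worth 0.6 × 80 = 48 now, so the studio offers 48, keeping 32.
Round 3 (the distributor proposes): the studio can get 32 next round, worth 0.85 × 32 = 27.2 now; the distributor offers that and keeps 52.8.
Round 2 (the studio proposes): the distributor can get 52.8 next round, worth 0.6 × 52.8 = 31.68 now; the studio offers that and keeps 48.32.
Round 1 (the distributor proposes): the studio can get 48.32 next round, worth 0.85 × 48.32 = 41.072 now. The distributor offers 41.072 and keeps 80 − 41.072 = 38.928.

38.93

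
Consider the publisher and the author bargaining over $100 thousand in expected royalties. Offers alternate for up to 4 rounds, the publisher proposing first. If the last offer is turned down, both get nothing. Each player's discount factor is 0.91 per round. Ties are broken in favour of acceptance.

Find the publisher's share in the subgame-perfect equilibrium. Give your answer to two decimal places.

16.45

Solve by backward induction from round 4.
Round 4 (the author proposes): the publisher will accept anything ≥ 0, so the author offers 0 and keeps 100.
Round 3 (the publisher proposes): the author can get 100 next round, worth 0.91 × 100 = 91 now, so the publisher offers 91, keeping 9.
Round 2 (the author proposes): the publisher can get 9 next round, worth 0.91 × 9 = 8.19 now. The author offers 8.19 and keeps 100 − 8.19 = 91.81.
Round 1 (the publisher proposes): the author can get 91.81 next round, worth 0.91 × 91.81 = 83.5471 now; the publisher offers that and keeps 16.4529.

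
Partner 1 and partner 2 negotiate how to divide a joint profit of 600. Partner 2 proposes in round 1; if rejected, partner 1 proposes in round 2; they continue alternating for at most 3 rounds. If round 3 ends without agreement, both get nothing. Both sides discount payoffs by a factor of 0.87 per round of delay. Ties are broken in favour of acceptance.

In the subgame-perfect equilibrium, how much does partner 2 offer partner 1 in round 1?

Round 3 (partner 2 proposes): partner 1 will accept anything ≥ 0, so partner 2 offers 0 and keeps 600.
Round 2 (partner 1 proposes): partner 2 can get 600 next round, worth 0.87 × 600 = 522 now. Partner 1 offers 522 and keeps 600 − 522 = 78.
Round 1 (partner 2 proposes): partner 1 can get 78 next round, worth 0.87 × 78 = 67.86 now. Partner 2 offers 67.86 and keeps 600 − 67.86 = 532.14.

67.86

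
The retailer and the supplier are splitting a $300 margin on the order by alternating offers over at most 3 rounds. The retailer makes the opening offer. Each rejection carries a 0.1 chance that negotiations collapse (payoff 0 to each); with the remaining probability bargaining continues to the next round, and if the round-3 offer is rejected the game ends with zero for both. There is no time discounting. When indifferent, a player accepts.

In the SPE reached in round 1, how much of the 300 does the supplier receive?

Round 3 (the retailer proposes): the supplier will accept anything ≥ 0, so the retailer offers 0 and keeps 300.
Round 2 (the supplier proposes): rejecting gives the retailer an expected 0.9 × 300 = 270. The supplier offers 270 and keeps 300 − 270 = 30.
Round 1 (the retailer proposes): rejecting gives the supplier an expected 0.9 × 30 = 27. The retailer offers 27 and keeps 300 − 27 = 273.

27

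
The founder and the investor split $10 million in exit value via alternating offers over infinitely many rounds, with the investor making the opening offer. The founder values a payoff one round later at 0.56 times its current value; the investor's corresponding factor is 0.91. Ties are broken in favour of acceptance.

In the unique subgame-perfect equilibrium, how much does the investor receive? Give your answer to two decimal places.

When the investor proposes, the founder accepts any offer worth at least 0.56 times what the founder would get by proposing next round; and vice versa.
This gives x = 10 − 0.56y and y = 10 − 0.91x, where x and y are each side's share when it proposes.
Hence (1 − 0.56·0.91)x = 10(1 − 0.56), i.e. 0.4904·x = 4.4.
x ≈ 8.9723; the founder's share is 10 − x ≈ 1.0277.

8.97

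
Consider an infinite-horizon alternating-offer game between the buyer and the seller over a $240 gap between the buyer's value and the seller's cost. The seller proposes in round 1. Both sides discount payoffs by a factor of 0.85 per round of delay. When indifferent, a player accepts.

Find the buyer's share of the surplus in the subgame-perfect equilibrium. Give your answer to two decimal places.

110.27

When the seller proposes, the buyer accepts any offer worth at least 0.85 times what the buyer would get by proposing next round; and vice versa.
This gives x = 240 − 0.85y and y = 240 − 0.85x, where x and y are each side's share when it proposes.
Hence (1 − 0.85·0.85)x = 240(1 − 0.85), i.e. 0.2775·x = 36.
x ≈ 129.7297; the buyer's share is 240 − x ≈ 110.2703.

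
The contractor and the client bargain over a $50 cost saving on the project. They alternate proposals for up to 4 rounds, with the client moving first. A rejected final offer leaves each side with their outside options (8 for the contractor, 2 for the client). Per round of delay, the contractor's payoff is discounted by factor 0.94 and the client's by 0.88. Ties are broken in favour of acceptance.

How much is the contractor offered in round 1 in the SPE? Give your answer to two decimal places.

42.96

Solve by backward induction from round 4.
Round 4 (the contractor proposes): the client gets 2 if talks fail, so the contractor offers 2 and keeps 48.
Round 3 (the client proposes): the contractor can get 48 next round, worth 0.94 × 48 = 45.12 now. The client offers 45.12 and keeps 50 − 45.12 = 4.88.
Round 2 (the contractor proposes): the client can get 4.88 next round, worth 0.88 × 4.88 = 4.2944 now, so the contractor offers 4.2944, keeping 45.7056.
Round 1 (the client proposes): the contractor can get 45.7056 next round, worth 0.94 × 45.7056 = 42.963264 now. The client offers 42.963264 and keeps 50 − 42.963264 = 7.036736.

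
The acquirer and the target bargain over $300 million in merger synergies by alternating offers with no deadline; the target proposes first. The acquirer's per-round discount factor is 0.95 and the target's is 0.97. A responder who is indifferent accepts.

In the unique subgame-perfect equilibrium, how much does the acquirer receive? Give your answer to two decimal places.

Let x be the target's share when the target proposes and y be the acquirer's share when the acquirer proposes.
The acquirer accepts iff offered ≥ 0.95·y, so x = 300 − 0.95y. Symmetrically y = 300 − 0.97x.
Substituting: x = 300 − 0.95(300 − 0.97x), giving x(1 − 0.97·0.95) = 300(1 − 0.95).
So x = 300 × 0.05 / 0.0785 ≈ 191.0828, and the acquirer receives 300 − x ≈ 108.9172.

108.92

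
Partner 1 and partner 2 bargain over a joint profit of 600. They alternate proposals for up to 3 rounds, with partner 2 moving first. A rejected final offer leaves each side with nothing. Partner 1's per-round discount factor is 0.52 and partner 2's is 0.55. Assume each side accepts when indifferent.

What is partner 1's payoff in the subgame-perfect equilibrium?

By backward induction:
Round 3 (partner 2 proposes): rejection yields 0 for partner 1; partner 2 offers 0 and keeps 600.
Round 2 (partner 1 proposes): partner 2 can get 600 next round, worth 0.55 × 600 = 330 now, so partner 1 offers 330, keeping 270.
Round 1 (partner 2 proposes): partner 1 can get 270 next round, worth 0.52 × 270 = 140.4 now, so partner 2 offers 140.4, keeping 459.6.

140.4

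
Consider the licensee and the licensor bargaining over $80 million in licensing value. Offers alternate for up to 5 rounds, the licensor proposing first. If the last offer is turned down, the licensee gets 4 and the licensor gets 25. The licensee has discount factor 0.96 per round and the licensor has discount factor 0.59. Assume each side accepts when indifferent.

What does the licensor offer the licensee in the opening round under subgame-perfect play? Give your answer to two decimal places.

50.61

Round 5 (the licensor proposes): the licensee gets 4 if talks fail, so the licensor offers 4 and keeps 76.
Round 4 (the licensee proposes): the licensor can get 76 next round, worth 0.59 × 76 = 44.84 now, so the licensee offers 44.84, keeping 35.16.
Round 3 (the licensor proposes): the licensee can get 35.16 next round, worth 0.96 × 35.16 = 33.7536 now, so the licensor offers 33.7536, keeping 46.2464.
Round 2 (the licensee proposes): the licensor can get 46.2464 next round, worth 0.59 × 46.2464 = 27.285376 now; the licensee offers that and keeps 52.714624.
Round 1 (the licensor proposes): the licensee can get 52.714624 next round, worth 0.96 × 52.714624 = 50.60603904 now, so the licensor offers 50.60603904, keeping 29.39396096.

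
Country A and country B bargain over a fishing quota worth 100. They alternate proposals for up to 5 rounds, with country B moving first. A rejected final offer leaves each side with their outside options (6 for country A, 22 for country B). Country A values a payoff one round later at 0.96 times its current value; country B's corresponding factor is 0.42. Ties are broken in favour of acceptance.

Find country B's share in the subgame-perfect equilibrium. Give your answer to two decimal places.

20.89

Work backward from the last round.
Round 5 (country B proposes): country A gets 6 if talks fail, so country B offers 6 and keeps 94.
Round 4 (country A proposes): country B can get 94 next round, worth 0.42 × 94 = 39.48 now; country A offers that and keeps 60.52.
Round 3 (country B proposes): country A can get 60.52 next round, worth 0.96 × 60.52 = 58.0992 now, so country B offers 58.0992, keeping 41.9008.
Round 2 (country A proposes): country B can get 41.9008 next round, worth 0.42 × 41.9008 = 17.598336 now; country A offers that and keeps 82.401664.
Round 1 (country B proposes): country A can get 82.401664 next round, worth 0.96 × 82.401664 = 79.10559744 now; country B offers that and keeps 20.89440256.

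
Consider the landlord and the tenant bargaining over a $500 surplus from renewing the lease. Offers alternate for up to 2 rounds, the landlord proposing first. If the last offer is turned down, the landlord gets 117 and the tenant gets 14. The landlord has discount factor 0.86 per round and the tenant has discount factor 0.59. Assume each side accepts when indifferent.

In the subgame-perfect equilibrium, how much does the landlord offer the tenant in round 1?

Work backward from the last round.
Round 2 (the tenant proposes): the landlord gets 117 if talks fail, so the tenant offers 117 and keeps 383.
Round 1 (the landlord proposes): the tenant can get 383 next round, worth 0.59 × 383 = 225.97 now, so the landlord offers 225.97, keeping 274.03.

225.97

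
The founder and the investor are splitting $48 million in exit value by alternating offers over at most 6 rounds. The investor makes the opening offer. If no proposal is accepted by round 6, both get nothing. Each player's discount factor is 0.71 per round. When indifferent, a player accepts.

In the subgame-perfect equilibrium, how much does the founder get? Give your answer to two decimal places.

By backward induction:
Round 6 (the founder proposes): rejection yields 0 for the investor; the founder offers 0 and keeps 48.
Round 5 (the investor proposes): the founder can get 48 next round, worth 0.71 × 48 = 34.08 now; the investor offers that and keeps 13.92.
Round 4 (the founder proposes): the investor can get 13.92 next round, worth 0.71 × 13.92 = 9.8832 now, so the founder offers 9.8832, keeping 38.1168.
Round 3 (the investor proposes): the founder can get 38.1168 next round, worth 0.71 × 38.1168 = 27.062928 now; the investor offers that and keeps 20.937072.
Round 2 (the founder proposes): the investor can get 20.937072 next round, worth 0.71 × 20.937072 = 14.86532112 now. The founder offers 14.86532112 and keeps 48 − 14.86532112 = 33.13467888.
Round 1 (the investor proposes): the founder can get 33.13467888 next round, worth 0.71 × 33.13467888 = 23.5256220048 now, so the investor offers 23.5256220048, keeping 24.4743779952.

23.53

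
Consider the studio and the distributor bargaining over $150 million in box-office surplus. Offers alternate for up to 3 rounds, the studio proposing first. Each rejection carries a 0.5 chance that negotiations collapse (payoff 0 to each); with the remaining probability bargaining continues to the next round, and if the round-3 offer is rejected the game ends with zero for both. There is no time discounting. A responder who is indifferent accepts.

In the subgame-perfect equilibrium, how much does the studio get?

112.5

Round 3 (the studio proposes): the distributor will accept anything ≥ 0, so the studio offers 0 and keeps 150.
Round 2 (the distributor proposes): rejecting gives the studio an expected 0.5 × 150 = 75, so the distributor offers 75, keeping 75.
Round 1 (the studio proposes): rejecting gives the distributor an expected 0.5 × 75 = 37.5, so the studio offers 37.5, keeping 112.5.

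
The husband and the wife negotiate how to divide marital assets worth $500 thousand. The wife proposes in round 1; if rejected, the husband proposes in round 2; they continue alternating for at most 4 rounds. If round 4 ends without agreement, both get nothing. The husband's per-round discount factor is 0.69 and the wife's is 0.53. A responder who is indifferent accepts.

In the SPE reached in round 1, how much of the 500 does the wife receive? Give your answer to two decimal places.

Round 4 (the husband proposes): rejection yields 0 for the wife; the husband offers 0 and keeps 500.
Round 3 (the wife proposes): the husband can get 500 next round, worth 0.69 × 500 = 345 now, so the wife offers 345, keeping 155.
Round 2 (the husband proposes): the wife can get 155 next round, worth 0.53 × 155 = 82.15 now. The husband offers 82.15 and keeps 500 − 82.15 = 417.85.
Round 1 (the wife proposes): the husband can get 417.85 next round, worth 0.69 × 417.85 = 288.3165 now; the wife offers that and keeps 211.6835.

211.68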